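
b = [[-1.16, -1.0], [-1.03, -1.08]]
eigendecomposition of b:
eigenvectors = [[-0.72, 0.69], [-0.70, -0.73]]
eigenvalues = [-2.14, -0.1]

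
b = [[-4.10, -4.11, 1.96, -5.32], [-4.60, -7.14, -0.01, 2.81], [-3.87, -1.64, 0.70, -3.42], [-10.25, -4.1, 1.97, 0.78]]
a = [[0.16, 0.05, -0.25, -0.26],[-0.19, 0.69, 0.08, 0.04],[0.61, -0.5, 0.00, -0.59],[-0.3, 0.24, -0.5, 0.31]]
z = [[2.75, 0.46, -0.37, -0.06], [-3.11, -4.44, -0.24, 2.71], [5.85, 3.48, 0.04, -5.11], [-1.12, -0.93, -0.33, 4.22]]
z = a @ b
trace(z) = 2.57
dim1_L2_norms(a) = [0.4, 0.72, 0.98, 0.7]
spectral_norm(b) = 15.29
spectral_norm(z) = 11.08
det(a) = 0.01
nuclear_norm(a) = 2.36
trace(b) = -9.76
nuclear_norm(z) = 16.44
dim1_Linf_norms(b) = [5.32, 7.14, 3.87, 10.25]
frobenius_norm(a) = 1.46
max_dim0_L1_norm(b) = 22.82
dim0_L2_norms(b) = [12.57, 9.35, 2.87, 6.96]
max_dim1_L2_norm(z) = 8.51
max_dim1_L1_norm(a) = 1.7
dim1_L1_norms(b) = [15.49, 14.56, 9.63, 17.1]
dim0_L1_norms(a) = [1.26, 1.48, 0.83, 1.2]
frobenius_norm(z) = 11.71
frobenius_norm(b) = 17.38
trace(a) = 1.16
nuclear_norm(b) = 27.32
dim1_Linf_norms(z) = [2.75, 4.44, 5.85, 4.22]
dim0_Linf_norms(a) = [0.61, 0.69, 0.5, 0.59]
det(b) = -334.68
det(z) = -3.56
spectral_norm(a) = 1.25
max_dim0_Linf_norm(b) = 10.25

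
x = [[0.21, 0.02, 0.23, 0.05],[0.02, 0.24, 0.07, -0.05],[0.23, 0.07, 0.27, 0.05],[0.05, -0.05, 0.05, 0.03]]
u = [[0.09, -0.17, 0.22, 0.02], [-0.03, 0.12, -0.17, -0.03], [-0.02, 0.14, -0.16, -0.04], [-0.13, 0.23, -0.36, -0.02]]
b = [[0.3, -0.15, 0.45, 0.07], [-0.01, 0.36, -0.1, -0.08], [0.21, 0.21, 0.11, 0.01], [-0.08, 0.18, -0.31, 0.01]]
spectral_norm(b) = 0.71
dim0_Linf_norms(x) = [0.23, 0.24, 0.27, 0.05]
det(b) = -0.00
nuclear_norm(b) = 1.26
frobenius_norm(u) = 0.61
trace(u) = 0.03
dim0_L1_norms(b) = [0.6, 0.9, 0.97, 0.17]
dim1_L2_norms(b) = [0.57, 0.38, 0.32, 0.37]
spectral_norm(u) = 0.61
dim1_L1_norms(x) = [0.51, 0.38, 0.62, 0.18]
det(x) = 0.00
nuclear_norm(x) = 0.75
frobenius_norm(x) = 0.55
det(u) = 0.00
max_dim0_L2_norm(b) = 0.57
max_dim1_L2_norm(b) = 0.57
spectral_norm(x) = 0.50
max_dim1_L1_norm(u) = 0.74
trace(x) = 0.75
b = x + u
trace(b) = 0.78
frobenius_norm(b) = 0.84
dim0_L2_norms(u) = [0.16, 0.34, 0.48, 0.06]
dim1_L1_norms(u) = [0.5, 0.35, 0.36, 0.74]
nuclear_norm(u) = 0.70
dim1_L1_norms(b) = [0.97, 0.55, 0.54, 0.58]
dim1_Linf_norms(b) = [0.45, 0.36, 0.21, 0.31]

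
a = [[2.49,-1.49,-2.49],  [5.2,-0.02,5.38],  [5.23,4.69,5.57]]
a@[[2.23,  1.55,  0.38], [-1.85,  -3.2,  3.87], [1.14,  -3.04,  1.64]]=[[5.47, 16.20, -8.90], [17.77, -8.23, 10.72], [9.34, -23.83, 29.27]]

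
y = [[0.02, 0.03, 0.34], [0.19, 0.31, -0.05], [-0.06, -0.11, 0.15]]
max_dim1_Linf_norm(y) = 0.34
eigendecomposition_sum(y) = [[(-0.01-0j), (0.01-0j), 0.02-0.00j], [0.00+0.00j, (-0+0j), (-0.01+0j)], [0.00+0.00j, -0.00+0.00j, (-0+0j)]] + [[(0.01+0.1j), (0.01+0.17j), (0.16+0.12j)], [(0.09-0.1j), 0.16-0.15j, (-0.02-0.26j)], [(-0.03+0.08j), -0.05+0.13j, 0.08+0.15j]] + [[(0.01-0.1j), 0.01-0.17j, 0.16-0.12j], [0.09+0.10j, (0.16+0.15j), -0.02+0.26j], [(-0.03-0.08j), (-0.05-0.13j), (0.08-0.15j)]]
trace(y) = 0.48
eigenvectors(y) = [[-0.86+0.00j, -0.35+0.42j, (-0.35-0.42j)], [0.51+0.00j, (0.71+0j), 0.71-0.00j], [(0.03+0j), -0.42+0.17j, (-0.42-0.17j)]]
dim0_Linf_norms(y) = [0.19, 0.31, 0.34]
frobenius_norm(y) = 0.54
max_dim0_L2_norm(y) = 0.37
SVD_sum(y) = [[-0.08, -0.13, 0.12], [0.12, 0.2, -0.2], [-0.08, -0.13, 0.12]] + [[0.1,0.15,0.22],[0.07,0.11,0.15],[0.01,0.02,0.03]] + [[-0.0, 0.0, 0.00],[0.0, -0.0, -0.00],[0.0, -0.0, -0.0]]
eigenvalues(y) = [(-0.01+0j), (0.25+0.1j), (0.25-0.1j)]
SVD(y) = [[0.46, 0.82, -0.34], [-0.75, 0.57, 0.34], [0.47, 0.1, 0.88]] @ diag([0.412262684546736, 0.3461409023726875, 0.005094569161367173]) @ [[-0.39, -0.66, 0.64], [0.34, 0.55, 0.76], [0.85, -0.52, -0.01]]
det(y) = -0.00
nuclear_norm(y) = 0.76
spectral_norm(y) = 0.41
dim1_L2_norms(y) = [0.34, 0.37, 0.2]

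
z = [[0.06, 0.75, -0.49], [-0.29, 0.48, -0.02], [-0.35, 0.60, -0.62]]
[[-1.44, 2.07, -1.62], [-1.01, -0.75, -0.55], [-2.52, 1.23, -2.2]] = z@[[2.20,  3.12,  0.80], [-0.68,  0.18,  -0.55], [2.16,  -3.57,  2.56]]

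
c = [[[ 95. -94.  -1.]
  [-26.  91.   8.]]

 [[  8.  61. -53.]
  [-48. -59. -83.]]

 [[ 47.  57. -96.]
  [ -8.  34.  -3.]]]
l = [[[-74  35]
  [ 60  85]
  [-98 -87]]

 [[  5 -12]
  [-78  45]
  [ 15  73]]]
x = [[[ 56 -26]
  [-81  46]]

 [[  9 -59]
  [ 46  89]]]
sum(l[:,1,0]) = -18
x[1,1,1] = 89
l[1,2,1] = 73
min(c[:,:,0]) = -48.0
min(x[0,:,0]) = -81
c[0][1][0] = -26.0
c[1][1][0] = -48.0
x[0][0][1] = -26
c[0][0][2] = -1.0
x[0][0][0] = 56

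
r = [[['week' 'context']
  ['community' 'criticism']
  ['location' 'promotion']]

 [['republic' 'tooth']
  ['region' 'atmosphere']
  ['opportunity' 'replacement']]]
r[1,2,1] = 'replacement'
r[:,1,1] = ['criticism', 'atmosphere']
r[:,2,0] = ['location', 'opportunity']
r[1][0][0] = 'republic'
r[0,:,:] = [['week', 'context'], ['community', 'criticism'], ['location', 'promotion']]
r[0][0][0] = 'week'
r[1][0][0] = 'republic'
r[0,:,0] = ['week', 'community', 'location']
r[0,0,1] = 'context'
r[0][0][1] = 'context'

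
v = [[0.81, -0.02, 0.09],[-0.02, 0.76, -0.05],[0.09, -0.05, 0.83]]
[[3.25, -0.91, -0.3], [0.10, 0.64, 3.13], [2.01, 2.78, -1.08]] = v@[[3.79, -1.50, -0.16],[0.37, 1.04, 4.05],[2.03, 3.58, -1.04]]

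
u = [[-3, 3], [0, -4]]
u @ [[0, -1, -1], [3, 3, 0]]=[[9, 12, 3], [-12, -12, 0]]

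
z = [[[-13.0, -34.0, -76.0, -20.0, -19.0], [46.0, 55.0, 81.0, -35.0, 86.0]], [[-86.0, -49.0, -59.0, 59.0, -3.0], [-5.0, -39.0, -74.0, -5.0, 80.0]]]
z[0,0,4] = -19.0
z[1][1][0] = -5.0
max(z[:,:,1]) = 55.0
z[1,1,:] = [-5.0, -39.0, -74.0, -5.0, 80.0]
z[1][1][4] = 80.0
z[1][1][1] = -39.0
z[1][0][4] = -3.0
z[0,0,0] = -13.0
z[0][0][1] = -34.0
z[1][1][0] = -5.0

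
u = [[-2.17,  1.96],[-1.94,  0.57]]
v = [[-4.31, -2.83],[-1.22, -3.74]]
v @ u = [[14.84, -10.06], [9.90, -4.52]]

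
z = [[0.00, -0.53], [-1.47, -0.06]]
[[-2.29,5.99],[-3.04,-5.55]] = z@[[1.89, 4.24], [4.33, -11.31]]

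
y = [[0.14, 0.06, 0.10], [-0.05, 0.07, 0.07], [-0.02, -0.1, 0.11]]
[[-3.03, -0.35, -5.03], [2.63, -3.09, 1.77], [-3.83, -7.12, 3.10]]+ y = [[-2.89, -0.29, -4.93], [2.58, -3.02, 1.84], [-3.85, -7.22, 3.21]]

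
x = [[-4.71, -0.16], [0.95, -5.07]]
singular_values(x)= [5.36, 4.49]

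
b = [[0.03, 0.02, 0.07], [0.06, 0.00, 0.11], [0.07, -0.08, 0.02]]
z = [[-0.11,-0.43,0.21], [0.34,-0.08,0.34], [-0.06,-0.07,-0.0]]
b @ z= [[-0.00, -0.02, 0.01], [-0.01, -0.03, 0.01], [-0.04, -0.03, -0.01]]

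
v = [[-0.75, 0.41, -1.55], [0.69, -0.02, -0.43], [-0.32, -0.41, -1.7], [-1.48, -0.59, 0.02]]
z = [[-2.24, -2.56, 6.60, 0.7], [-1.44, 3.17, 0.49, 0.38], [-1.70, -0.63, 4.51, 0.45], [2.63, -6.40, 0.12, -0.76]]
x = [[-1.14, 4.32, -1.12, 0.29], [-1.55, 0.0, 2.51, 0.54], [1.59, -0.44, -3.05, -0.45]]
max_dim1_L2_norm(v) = 1.78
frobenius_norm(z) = 11.85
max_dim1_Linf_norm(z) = 6.6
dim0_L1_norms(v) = [3.24, 1.43, 3.7]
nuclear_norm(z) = 16.96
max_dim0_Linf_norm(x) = 4.32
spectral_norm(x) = 4.64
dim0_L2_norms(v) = [1.83, 0.83, 2.34]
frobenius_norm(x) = 6.52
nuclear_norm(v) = 4.87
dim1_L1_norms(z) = [12.1, 5.48, 7.29, 9.91]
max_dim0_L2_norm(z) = 8.01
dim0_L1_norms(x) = [4.28, 4.76, 6.68, 1.28]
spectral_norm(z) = 9.04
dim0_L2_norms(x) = [2.5, 4.34, 4.11, 0.76]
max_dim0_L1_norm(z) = 12.76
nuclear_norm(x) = 9.49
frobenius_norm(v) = 3.08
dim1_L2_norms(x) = [4.62, 3.0, 3.5]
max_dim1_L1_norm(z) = 12.1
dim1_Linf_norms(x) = [4.32, 2.51, 3.05]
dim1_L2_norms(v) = [1.77, 0.81, 1.78, 1.59]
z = v @ x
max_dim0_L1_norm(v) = 3.7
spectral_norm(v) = 2.49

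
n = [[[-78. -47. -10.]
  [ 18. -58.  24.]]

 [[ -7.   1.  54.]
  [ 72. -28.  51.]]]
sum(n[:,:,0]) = 5.0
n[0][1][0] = 18.0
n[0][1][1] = -58.0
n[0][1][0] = 18.0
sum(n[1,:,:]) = 143.0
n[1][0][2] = 54.0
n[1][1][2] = 51.0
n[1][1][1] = -28.0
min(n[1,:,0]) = -7.0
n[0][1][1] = -58.0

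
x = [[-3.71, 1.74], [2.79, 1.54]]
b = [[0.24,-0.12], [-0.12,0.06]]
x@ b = [[-1.1, 0.55], [0.48, -0.24]]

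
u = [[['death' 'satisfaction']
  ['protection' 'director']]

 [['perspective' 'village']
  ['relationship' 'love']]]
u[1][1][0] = 'relationship'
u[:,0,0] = ['death', 'perspective']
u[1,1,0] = 'relationship'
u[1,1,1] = 'love'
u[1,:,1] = ['village', 'love']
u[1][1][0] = 'relationship'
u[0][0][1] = 'satisfaction'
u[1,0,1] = 'village'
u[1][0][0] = 'perspective'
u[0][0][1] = 'satisfaction'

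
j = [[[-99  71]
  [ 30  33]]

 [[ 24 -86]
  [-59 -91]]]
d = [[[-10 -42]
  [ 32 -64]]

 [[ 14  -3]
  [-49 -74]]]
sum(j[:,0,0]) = -75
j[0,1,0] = 30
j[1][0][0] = 24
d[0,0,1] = -42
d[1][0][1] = -3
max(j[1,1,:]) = -59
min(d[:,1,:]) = -74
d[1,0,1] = -3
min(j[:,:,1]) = -91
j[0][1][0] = 30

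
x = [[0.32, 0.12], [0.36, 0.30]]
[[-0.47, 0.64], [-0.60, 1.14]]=x @ [[-1.33, 1.02], [-0.4, 2.58]]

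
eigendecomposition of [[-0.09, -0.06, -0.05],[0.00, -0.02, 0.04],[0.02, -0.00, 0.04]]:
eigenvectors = [[-0.98, -0.58, 0.65], [-0.09, 0.58, -0.69], [0.15, 0.58, -0.31]]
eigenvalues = [-0.09, 0.02, -0.0]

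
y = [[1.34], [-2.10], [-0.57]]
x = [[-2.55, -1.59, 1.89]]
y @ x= [[-3.42,-2.13,2.53], [5.36,3.34,-3.97], [1.45,0.91,-1.08]]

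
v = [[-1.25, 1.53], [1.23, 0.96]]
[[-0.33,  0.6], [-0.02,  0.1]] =v@[[0.09, -0.14], [-0.14, 0.28]]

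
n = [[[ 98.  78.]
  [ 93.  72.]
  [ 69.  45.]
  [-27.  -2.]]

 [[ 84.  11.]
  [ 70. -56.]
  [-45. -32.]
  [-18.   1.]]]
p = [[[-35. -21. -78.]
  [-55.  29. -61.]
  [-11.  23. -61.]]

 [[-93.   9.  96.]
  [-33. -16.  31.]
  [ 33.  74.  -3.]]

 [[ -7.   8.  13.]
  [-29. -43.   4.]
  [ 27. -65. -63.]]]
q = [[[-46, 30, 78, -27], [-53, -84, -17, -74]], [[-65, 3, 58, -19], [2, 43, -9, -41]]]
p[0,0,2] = -78.0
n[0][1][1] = 72.0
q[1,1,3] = -41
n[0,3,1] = -2.0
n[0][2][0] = 69.0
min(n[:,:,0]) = -45.0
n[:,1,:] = [[93.0, 72.0], [70.0, -56.0]]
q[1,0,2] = 58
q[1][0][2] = 58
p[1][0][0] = -93.0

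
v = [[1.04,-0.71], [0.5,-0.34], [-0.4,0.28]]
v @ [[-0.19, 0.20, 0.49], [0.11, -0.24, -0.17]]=[[-0.28, 0.38, 0.63], [-0.13, 0.18, 0.30], [0.11, -0.15, -0.24]]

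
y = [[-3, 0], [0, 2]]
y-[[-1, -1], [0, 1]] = [[-2, 1], [0, 1]]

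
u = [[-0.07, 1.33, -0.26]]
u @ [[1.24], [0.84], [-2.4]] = [[1.65]]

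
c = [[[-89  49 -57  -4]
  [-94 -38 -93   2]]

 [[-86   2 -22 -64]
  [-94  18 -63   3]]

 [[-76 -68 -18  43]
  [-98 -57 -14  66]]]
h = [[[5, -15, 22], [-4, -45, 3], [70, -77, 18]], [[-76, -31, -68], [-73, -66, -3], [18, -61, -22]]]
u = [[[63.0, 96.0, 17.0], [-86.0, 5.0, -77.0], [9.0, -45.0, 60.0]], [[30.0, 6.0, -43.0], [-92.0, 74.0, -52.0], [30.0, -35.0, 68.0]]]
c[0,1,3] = 2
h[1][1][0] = -73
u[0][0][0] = 63.0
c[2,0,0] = -76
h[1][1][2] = -3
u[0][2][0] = 9.0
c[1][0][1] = 2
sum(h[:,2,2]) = -4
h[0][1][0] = -4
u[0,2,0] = 9.0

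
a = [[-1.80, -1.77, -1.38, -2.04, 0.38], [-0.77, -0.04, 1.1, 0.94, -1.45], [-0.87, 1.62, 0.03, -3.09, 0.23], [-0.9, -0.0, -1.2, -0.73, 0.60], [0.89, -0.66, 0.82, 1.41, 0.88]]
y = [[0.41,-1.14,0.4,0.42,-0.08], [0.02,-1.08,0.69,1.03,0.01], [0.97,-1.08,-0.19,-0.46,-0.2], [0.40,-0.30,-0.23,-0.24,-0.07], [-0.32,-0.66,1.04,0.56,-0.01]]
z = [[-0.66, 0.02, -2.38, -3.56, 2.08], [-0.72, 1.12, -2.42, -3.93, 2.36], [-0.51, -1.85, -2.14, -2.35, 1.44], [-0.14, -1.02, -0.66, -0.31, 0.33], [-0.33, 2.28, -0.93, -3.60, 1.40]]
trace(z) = -0.59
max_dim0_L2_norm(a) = 4.14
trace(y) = -1.11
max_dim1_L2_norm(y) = 1.64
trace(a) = -1.66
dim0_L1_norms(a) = [5.23, 4.09, 4.53, 8.21, 3.54]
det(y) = 0.00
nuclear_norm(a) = 11.61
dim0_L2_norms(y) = [1.17, 2.04, 1.34, 1.35, 0.23]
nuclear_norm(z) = 12.81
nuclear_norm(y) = 4.64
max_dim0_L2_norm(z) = 6.83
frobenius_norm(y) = 3.03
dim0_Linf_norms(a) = [1.8, 1.77, 1.38, 3.09, 1.45]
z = y @ a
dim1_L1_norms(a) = [7.37, 4.3, 5.84, 3.43, 4.66]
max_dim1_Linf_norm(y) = 1.14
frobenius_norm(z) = 9.51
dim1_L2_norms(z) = [4.81, 5.35, 3.98, 1.3, 4.59]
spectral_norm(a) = 4.87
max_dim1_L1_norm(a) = 7.37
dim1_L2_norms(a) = [3.55, 2.19, 3.6, 1.77, 2.16]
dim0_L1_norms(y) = [2.12, 4.26, 2.55, 2.71, 0.37]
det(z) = -0.00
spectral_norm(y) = 2.46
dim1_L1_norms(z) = [8.7, 10.55, 8.29, 2.46, 8.54]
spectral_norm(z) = 8.86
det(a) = 20.68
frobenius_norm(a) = 6.18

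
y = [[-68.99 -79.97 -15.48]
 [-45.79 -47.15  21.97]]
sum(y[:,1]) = -127.12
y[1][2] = 21.97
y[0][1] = -79.97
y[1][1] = -47.15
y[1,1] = -47.15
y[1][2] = 21.97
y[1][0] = -45.79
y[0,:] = [-68.99, -79.97, -15.48]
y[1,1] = -47.15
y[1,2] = 21.97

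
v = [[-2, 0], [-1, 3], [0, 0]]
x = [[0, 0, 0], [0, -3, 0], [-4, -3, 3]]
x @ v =[[0, 0], [3, -9], [11, -9]]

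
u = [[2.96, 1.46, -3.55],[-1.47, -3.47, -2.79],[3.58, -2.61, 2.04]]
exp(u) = [[-15.68, -5.17, 12.74], [5.31, -2.32, 5.93], [-12.81, 5.50, -14.0]]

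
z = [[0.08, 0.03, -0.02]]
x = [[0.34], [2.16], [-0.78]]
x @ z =[[0.03, 0.01, -0.01], [0.17, 0.06, -0.04], [-0.06, -0.02, 0.02]]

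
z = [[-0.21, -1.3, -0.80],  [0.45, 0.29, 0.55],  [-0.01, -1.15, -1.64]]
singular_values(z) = [2.55, 0.52, 0.43]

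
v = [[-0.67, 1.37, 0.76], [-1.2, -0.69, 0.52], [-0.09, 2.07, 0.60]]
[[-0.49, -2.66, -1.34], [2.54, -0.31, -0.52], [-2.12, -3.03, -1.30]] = v@[[-1.42, 0.97, 0.43], [-1.12, -1.37, -0.44], [0.12, -0.18, -0.59]]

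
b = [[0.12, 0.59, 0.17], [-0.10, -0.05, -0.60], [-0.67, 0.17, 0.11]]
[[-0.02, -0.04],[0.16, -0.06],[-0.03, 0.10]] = b @ [[0.01, -0.15],[0.05, -0.07],[-0.28, 0.13]]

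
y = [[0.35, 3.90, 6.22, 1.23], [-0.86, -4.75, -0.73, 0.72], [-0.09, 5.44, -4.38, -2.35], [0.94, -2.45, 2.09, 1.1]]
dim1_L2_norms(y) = [7.45, 4.93, 7.37, 3.53]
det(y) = -4.12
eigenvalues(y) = [(-4.62+0j), (-1.59+2.25j), (-1.59-2.25j), (0.12+0j)]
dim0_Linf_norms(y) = [0.94, 5.44, 6.22, 2.35]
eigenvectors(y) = [[-0.71+0.00j,0.80+0.00j,(0.8-0j),(0.1+0j)], [-0.12+0.00j,(-0.23-0.01j),-0.23+0.01j,(0.16+0j)], [(0.67+0j),-0.09+0.37j,-0.09-0.37j,(-0.29+0j)], [(-0.18+0j),-0.10-0.38j,-0.10+0.38j,0.94+0.00j]]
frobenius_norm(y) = 12.11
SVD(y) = [[0.04,0.91,-0.29,0.29], [-0.45,-0.35,-0.56,0.60], [0.81,-0.19,0.06,0.55], [-0.37,0.11,0.77,0.5]] @ diag([8.876219939665452, 8.164019107065975, 1.1040186850727887, 0.05152033731705985]) @ [[-0.0, 0.86, -0.43, -0.29], [0.09, 0.48, 0.85, 0.17], [1.0, -0.05, -0.07, -0.05], [0.04, 0.17, -0.29, 0.94]]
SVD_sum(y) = [[-0.0,0.28,-0.14,-0.09], [0.01,-3.39,1.69,1.16], [-0.02,6.17,-3.08,-2.11], [0.01,-2.84,1.41,0.97]] + [[0.67,3.60,6.34,1.29], [-0.26,-1.39,-2.45,-0.5], [-0.14,-0.73,-1.29,-0.26], [0.08,0.42,0.74,0.15]] + [[-0.32,0.02,0.02,0.02], [-0.61,0.03,0.04,0.03], [0.07,-0.00,-0.0,-0.00], [0.85,-0.04,-0.06,-0.04]] + [[0.00, 0.00, -0.0, 0.01], [0.0, 0.01, -0.01, 0.03], [0.00, 0.0, -0.01, 0.03], [0.0, 0.00, -0.01, 0.02]]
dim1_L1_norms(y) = [11.7, 7.06, 12.26, 6.58]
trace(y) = -7.68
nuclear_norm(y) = 18.20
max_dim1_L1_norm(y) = 12.26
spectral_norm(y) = 8.88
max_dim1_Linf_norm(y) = 6.22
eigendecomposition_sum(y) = [[-1.80+0.00j,-8.13+0.00j,2.12+0.00j,(2.28-0j)], [(-0.3+0j),-1.38+0.00j,0.36+0.00j,0.39-0.00j], [1.72-0.00j,7.77-0.00j,(-2.03-0j),(-2.18+0j)], [(-0.46+0j),-2.09+0.00j,(0.55+0j),0.59-0.00j]] + [[(1.07+1.68j), (6.01+1.06j), (2.04+2.01j), (-0.53+0.26j)], [-0.28-0.49j, (-1.7-0.38j), -0.56-0.60j, (0.16-0.07j)], [-0.89+0.32j, (-1.14+2.67j), (-1.16+0.73j), (-0.06-0.28j)], [(0.67-0.72j), (-0.25-3j), (0.7-1.23j), (0.19+0.22j)]] + [[(1.07-1.68j), 6.01-1.06j, (2.04-2.01j), -0.53-0.26j], [-0.28+0.49j, -1.70+0.38j, -0.56+0.60j, (0.16+0.07j)], [-0.89-0.32j, -1.14-2.67j, -1.16-0.73j, (-0.06+0.28j)], [(0.67+0.72j), -0.25+3.00j, 0.70+1.23j, 0.19-0.22j]] + [[(0.01+0j), (0.02+0j), 0.01+0.00j, (0.01+0j)], [0.01+0.00j, 0.03+0.00j, (0.02+0j), 0.02+0.00j], [-0.02-0.00j, (-0.04-0j), (-0.04-0j), -0.04-0.00j], [0.07+0.00j, 0.14+0.00j, 0.13+0.00j, 0.13+0.00j]]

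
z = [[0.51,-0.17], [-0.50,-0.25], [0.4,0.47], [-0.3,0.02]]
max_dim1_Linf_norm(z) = 0.51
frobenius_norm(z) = 1.04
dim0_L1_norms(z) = [1.71, 0.91]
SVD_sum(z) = [[0.38, 0.15], [-0.52, -0.21], [0.51, 0.21], [-0.25, -0.1]] + [[0.13,-0.32], [0.02,-0.04], [-0.11,0.26], [-0.05,0.12]]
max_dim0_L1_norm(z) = 1.71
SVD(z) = [[-0.44,  -0.74],  [0.60,  -0.09],  [-0.59,  0.60],  [0.29,  0.28]] @ diag([0.9221521652312609, 0.47163055897524003]) @ [[-0.93, -0.38], [-0.38, 0.93]]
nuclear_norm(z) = 1.39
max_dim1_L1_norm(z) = 0.87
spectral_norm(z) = 0.92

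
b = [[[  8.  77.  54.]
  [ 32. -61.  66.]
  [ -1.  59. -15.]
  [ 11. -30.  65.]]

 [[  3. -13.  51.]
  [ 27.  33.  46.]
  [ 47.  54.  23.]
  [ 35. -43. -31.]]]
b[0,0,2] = 54.0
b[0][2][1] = 59.0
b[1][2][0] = 47.0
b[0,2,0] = -1.0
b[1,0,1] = -13.0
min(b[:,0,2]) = 51.0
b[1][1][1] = 33.0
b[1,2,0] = 47.0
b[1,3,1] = -43.0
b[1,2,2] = 23.0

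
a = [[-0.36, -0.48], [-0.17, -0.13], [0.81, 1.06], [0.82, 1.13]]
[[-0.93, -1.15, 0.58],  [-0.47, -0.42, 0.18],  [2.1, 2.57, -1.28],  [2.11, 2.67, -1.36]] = a @ [[2.97, 1.47, -0.25],[-0.29, 1.30, -1.02]]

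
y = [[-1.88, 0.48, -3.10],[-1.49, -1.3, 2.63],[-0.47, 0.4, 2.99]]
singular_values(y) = [5.1, 2.48, 1.15]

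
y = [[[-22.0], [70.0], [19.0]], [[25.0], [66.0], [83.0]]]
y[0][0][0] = -22.0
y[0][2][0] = 19.0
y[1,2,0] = 83.0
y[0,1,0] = 70.0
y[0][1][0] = 70.0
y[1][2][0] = 83.0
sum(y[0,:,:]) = 67.0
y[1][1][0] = 66.0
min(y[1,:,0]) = 25.0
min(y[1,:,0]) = 25.0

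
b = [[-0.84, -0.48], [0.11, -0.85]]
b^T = [[-0.84,0.11],[-0.48,-0.85]]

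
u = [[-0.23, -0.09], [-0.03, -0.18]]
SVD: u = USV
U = [[-0.87,  -0.49], [-0.49,  0.87]]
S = [0.27, 0.14]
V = [[0.79,0.61], [0.61,-0.79]]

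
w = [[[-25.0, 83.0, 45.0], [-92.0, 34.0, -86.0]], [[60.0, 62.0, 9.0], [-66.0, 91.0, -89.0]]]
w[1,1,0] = -66.0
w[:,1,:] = [[-92.0, 34.0, -86.0], [-66.0, 91.0, -89.0]]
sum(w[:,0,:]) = 234.0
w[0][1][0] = -92.0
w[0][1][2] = -86.0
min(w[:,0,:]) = -25.0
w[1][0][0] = 60.0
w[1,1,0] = -66.0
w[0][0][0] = -25.0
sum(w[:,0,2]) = 54.0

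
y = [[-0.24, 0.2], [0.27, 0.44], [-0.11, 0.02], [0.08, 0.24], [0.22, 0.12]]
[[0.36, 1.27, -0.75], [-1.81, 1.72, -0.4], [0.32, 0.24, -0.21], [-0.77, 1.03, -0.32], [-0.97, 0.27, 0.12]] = y @ [[-3.27, -1.34, 1.56], [-2.11, 4.74, -1.87]]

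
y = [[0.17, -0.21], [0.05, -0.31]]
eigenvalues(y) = [0.15, -0.29]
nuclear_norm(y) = 0.51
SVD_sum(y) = [[0.10, -0.24],  [0.11, -0.29]] + [[0.07, 0.03], [-0.06, -0.02]]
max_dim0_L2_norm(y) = 0.37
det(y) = -0.04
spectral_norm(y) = 0.40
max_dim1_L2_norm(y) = 0.31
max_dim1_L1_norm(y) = 0.38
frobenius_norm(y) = 0.41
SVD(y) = [[0.64, 0.77], [0.77, -0.64]] @ diag([0.4006304434158044, 0.10533398221113634]) @ [[0.37,-0.93], [0.93,0.37]]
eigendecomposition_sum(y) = [[0.15, -0.07], [0.02, -0.01]] + [[0.02, -0.14], [0.03, -0.30]]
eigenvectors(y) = [[0.99, 0.42], [0.11, 0.91]]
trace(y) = -0.14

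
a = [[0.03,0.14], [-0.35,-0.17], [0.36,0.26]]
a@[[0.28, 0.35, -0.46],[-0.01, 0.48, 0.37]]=[[0.01, 0.08, 0.04], [-0.10, -0.2, 0.1], [0.10, 0.25, -0.07]]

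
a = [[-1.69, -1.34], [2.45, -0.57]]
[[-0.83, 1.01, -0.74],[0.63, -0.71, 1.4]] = a @ [[0.31, -0.36, 0.54],[0.23, -0.3, -0.13]]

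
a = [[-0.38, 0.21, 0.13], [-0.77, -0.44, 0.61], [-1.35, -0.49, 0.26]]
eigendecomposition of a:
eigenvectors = [[(0.01-0.27j), (0.01+0.27j), (0.53+0j)], [0.48-0.37j, (0.48+0.37j), -0.53+0.00j], [0.75+0.00j, (0.75-0j), 0.66+0.00j]]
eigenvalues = [(-0.07+0.73j), (-0.07-0.73j), (-0.43+0j)]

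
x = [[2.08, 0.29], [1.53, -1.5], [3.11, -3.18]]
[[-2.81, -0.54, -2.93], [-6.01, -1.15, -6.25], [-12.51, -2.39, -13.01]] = x@ [[-1.67,-0.32,-1.74], [2.30,0.44,2.39]]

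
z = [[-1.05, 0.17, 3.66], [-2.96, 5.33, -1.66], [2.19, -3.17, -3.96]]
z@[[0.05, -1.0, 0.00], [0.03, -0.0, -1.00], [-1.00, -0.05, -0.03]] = [[-3.71, 0.87, -0.28], [1.67, 3.04, -5.28], [3.97, -1.99, 3.29]]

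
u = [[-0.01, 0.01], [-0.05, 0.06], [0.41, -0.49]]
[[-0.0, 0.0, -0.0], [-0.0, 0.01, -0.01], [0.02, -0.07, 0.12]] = u @ [[-0.00,0.13,0.01], [-0.05,0.25,-0.24]]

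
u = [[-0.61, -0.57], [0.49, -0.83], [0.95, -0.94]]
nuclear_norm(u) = 2.49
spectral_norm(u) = 1.64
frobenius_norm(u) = 1.85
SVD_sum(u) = [[0.03,  -0.04], [0.60,  -0.74], [0.84,  -1.03]] + [[-0.64, -0.53], [-0.11, -0.09], [0.11, 0.09]]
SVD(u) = [[0.03, -0.97], [0.58, -0.17], [0.81, 0.16]] @ diag([1.6361815524418666, 0.8573271997603501]) @ [[0.63, -0.77],[0.77, 0.63]]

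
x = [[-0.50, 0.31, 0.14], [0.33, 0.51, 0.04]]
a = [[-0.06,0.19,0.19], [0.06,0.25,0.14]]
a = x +[[0.44, -0.12, 0.05], [-0.27, -0.26, 0.1]]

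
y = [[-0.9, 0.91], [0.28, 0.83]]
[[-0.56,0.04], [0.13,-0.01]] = y @ [[0.58, -0.04],[-0.04, 0.0]]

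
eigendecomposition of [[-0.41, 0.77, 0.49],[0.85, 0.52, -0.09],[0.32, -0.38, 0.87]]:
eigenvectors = [[-0.84+0.00j, 0.15-0.35j, 0.15+0.35j], [0.49+0.00j, -0.09-0.61j, -0.09+0.61j], [(0.24+0j), (0.69+0j), 0.69-0.00j]]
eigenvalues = [(-1+0j), (0.99+0.17j), (0.99-0.17j)]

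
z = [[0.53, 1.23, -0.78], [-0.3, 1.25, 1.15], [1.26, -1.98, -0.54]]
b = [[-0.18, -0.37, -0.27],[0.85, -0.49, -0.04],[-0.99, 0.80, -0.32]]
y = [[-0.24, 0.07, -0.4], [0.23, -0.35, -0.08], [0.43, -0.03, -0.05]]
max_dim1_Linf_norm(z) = 1.98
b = z @ y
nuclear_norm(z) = 5.13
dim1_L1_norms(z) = [2.54, 2.7, 3.78]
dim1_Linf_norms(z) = [1.23, 1.25, 1.98]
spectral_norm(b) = 1.62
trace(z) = 1.24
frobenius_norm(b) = 1.71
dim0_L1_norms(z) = [2.09, 4.46, 2.47]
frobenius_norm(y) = 0.77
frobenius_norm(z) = 3.34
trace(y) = -0.64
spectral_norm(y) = 0.60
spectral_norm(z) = 2.91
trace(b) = -0.99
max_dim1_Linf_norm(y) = 0.43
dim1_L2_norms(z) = [1.55, 1.72, 2.41]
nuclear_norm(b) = 2.36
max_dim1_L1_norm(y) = 0.71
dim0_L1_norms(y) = [0.9, 0.45, 0.53]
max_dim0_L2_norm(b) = 1.32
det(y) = -0.06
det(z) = 3.20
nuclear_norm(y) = 1.26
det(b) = -0.20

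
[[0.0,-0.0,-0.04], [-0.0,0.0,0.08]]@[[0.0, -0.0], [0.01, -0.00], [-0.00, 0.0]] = [[0.00,0.0], [0.0,0.0]]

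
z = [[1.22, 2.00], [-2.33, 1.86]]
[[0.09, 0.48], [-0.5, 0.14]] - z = [[-1.13, -1.52], [1.83, -1.72]]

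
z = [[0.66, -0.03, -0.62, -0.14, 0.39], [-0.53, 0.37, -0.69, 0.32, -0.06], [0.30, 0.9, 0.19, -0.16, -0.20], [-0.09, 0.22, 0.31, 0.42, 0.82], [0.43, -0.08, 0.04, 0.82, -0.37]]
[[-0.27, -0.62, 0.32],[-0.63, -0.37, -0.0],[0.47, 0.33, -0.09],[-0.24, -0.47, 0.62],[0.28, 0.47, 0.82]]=z@[[0.43,0.12,0.48],  [0.12,0.03,-0.02],  [0.63,0.58,0.01],  [-0.11,0.1,0.90],  [-0.46,-0.84,0.35]]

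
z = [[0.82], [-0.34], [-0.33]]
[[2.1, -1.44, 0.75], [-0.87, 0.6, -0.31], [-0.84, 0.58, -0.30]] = z@[[2.56, -1.76, 0.92]]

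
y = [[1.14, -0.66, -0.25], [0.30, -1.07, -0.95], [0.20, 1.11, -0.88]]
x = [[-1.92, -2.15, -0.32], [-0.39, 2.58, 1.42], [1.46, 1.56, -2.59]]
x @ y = [[-2.90, 3.21, 2.8], [0.61, -0.93, -3.6], [1.61, -5.51, 0.43]]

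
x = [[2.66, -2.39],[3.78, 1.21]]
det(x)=12.253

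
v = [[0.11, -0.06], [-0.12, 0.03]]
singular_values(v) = [0.17, 0.02]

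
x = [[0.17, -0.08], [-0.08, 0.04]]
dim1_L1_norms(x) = [0.25, 0.12]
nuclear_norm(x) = 0.21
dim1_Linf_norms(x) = [0.17, 0.08]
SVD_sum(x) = [[0.17,  -0.08], [-0.08,  0.04]] + [[0.0, 0.0], [0.0, 0.0]]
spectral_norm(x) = 0.21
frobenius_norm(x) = 0.21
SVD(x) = [[-0.9, 0.43], [0.43, 0.9]] @ diag([0.20807764064044149, 0.0019223593595584796]) @ [[-0.9, 0.43], [0.43, 0.9]]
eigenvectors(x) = [[0.90, 0.43], [-0.43, 0.9]]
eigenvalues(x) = [0.21, 0.0]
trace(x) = 0.21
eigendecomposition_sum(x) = [[0.17, -0.08], [-0.08, 0.04]] + [[0.0, 0.00], [0.00, 0.00]]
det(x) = 0.00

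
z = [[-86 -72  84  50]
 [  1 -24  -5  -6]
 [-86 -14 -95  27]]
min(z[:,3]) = -6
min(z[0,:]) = -86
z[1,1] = -24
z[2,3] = 27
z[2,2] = -95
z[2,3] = 27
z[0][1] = -72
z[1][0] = 1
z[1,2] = -5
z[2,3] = 27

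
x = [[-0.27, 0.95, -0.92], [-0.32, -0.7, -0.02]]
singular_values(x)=[1.43, 0.61]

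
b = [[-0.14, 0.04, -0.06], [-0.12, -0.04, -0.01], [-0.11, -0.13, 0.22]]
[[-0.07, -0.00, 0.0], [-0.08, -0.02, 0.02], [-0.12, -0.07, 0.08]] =b@[[0.61, 0.13, -0.15], [0.13, 0.24, -0.09], [-0.15, -0.09, 0.24]]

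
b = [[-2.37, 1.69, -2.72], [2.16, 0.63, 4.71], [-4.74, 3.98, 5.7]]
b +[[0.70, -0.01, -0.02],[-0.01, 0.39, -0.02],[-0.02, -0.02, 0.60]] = [[-1.67, 1.68, -2.74],[2.15, 1.02, 4.69],[-4.76, 3.96, 6.30]]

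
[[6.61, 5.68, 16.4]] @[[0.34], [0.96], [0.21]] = [[11.14]]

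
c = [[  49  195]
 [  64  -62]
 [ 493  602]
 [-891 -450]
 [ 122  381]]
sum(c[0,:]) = 244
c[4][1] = 381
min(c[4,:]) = 122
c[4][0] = 122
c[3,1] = -450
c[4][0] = 122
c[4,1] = 381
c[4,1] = 381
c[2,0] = 493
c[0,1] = 195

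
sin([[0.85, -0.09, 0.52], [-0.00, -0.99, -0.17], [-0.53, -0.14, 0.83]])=[[0.86, -0.07, 0.36], [-0.01, -0.83, -0.15], [-0.37, -0.13, 0.84]]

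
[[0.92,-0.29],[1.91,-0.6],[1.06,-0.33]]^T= [[0.92, 1.91, 1.06], [-0.29, -0.6, -0.33]]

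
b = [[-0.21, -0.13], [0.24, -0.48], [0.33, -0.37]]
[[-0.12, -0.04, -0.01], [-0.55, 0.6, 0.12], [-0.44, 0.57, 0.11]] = b @ [[-0.1, 0.73, 0.15], [1.09, -0.88, -0.17]]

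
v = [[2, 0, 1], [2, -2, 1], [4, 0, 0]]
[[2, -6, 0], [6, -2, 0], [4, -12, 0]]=v @[[1, -3, 0], [-2, -2, 0], [0, 0, 0]]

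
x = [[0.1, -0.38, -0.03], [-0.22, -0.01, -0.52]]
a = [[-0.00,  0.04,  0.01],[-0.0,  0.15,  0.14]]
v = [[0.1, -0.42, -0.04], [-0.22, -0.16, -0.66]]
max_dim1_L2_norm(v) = 0.71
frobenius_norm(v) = 0.84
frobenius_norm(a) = 0.21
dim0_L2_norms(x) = [0.24, 0.38, 0.52]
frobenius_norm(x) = 0.69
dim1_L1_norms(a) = [0.05, 0.29]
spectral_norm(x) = 0.56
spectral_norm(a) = 0.21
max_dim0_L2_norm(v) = 0.66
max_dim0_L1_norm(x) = 0.55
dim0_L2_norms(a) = [0.0, 0.16, 0.14]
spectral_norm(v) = 0.72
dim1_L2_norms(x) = [0.39, 0.56]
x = a + v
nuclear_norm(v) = 1.14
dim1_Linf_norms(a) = [0.04, 0.15]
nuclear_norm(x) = 0.96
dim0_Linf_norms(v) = [0.22, 0.42, 0.66]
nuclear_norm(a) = 0.23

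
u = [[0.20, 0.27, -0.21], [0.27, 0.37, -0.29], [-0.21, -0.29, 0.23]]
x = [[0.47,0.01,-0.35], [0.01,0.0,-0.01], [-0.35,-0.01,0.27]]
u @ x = [[0.17, 0.0, -0.13], [0.23, 0.01, -0.18], [-0.18, -0.0, 0.14]]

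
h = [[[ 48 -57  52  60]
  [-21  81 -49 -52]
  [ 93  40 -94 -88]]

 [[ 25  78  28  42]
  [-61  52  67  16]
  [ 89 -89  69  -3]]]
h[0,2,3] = -88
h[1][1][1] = 52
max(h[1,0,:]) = 78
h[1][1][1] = 52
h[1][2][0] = 89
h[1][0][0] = 25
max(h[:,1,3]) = 16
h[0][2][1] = 40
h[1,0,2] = 28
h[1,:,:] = [[25, 78, 28, 42], [-61, 52, 67, 16], [89, -89, 69, -3]]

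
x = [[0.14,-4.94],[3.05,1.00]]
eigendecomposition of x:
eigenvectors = [[0.79+0.00j, (0.79-0j)], [-0.07-0.61j, -0.07+0.61j]]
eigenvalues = [(0.57+3.86j), (0.57-3.86j)]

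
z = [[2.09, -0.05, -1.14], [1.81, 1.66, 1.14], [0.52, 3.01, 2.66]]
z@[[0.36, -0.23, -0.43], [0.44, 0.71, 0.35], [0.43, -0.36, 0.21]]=[[0.24, -0.11, -1.16], [1.87, 0.35, 0.04], [2.66, 1.06, 1.39]]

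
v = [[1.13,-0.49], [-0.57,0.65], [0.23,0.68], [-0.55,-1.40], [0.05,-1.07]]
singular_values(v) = [2.06, 1.4]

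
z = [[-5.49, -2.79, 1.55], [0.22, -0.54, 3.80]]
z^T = [[-5.49,0.22], [-2.79,-0.54], [1.55,3.80]]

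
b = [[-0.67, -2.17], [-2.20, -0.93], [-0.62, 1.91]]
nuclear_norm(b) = 5.35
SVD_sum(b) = [[-0.99, -2.01], [-0.80, -1.62], [0.64, 1.29]] + [[0.32, -0.16], [-1.4, 0.69], [-1.26, 0.62]]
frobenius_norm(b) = 3.86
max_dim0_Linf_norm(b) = 2.2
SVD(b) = [[0.7, -0.17],[0.56, 0.73],[-0.45, 0.66]] @ diag([3.2194556158363272, 2.1284514412266815]) @ [[-0.44, -0.90], [-0.9, 0.44]]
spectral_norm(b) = 3.22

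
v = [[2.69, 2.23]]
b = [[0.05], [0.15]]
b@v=[[0.13,0.11], [0.4,0.33]]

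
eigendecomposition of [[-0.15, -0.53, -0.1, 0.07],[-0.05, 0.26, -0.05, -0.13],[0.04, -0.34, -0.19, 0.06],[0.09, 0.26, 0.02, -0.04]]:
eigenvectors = [[-0.59+0.00j,0.38+0.00j,(0.84+0j),0.84-0.00j], [(0.6+0j),-0.27+0.00j,(-0.01-0.04j),-0.01+0.04j], [-0.45+0.00j,(0.32+0j),0.17-0.24j,(0.17+0.24j)], [(0.3+0j),-0.82+0.00j,(-0.45-0.05j),(-0.45+0.05j)]]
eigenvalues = [(0.28+0j), (-0+0j), (-0.2+0.05j), (-0.2-0.05j)]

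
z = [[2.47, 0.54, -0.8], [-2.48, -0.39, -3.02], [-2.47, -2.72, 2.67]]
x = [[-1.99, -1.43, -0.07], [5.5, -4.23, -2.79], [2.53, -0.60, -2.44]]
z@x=[[-3.97, -5.34, 0.27], [-4.85, 7.01, 8.63], [-3.29, 13.44, 1.25]]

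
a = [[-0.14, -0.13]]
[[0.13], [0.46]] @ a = [[-0.02, -0.02],  [-0.06, -0.06]]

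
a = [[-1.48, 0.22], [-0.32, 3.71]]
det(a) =-5.420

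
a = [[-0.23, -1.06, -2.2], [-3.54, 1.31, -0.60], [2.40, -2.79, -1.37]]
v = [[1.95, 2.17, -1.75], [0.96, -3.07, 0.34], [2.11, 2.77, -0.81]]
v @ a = [[-12.33, 5.66, -3.19], [11.46, -5.99, -0.74], [-12.24, 3.65, -5.19]]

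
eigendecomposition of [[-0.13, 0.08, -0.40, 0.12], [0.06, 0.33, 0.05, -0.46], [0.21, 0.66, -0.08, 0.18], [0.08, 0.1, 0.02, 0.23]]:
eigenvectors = [[0.49-0.28j, (0.49+0.28j), 0.82+0.00j, -0.95+0.00j], [-0.40-0.14j, (-0.4+0.14j), -0.31+0.00j, (0.26+0j)], [-0.68+0.00j, (-0.68-0j), (-0.46+0j), 0.13+0.00j], [-0.17+0.10j, -0.17-0.10j, -0.14+0.00j, (0.14+0j)]]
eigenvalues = [(0.21+0.19j), (0.21-0.19j), (0.05+0j), (-0.11+0j)]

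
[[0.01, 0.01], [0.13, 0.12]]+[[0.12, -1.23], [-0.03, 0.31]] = [[0.13, -1.22], [0.1, 0.43]]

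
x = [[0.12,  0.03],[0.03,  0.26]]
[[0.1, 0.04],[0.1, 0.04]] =x@ [[0.75,0.29], [0.29,0.11]]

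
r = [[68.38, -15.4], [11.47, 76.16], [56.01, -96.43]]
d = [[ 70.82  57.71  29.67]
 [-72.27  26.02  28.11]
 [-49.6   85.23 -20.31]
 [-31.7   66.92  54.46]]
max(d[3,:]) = 66.92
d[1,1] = 26.02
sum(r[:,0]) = 135.85999999999999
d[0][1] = 57.71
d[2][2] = -20.31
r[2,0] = 56.01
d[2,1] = 85.23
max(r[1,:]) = 76.16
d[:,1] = [57.71, 26.02, 85.23, 66.92]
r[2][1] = -96.43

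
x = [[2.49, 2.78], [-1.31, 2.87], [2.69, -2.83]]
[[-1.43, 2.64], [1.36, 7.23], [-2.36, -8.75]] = x@ [[-0.73,-1.16], [0.14,1.99]]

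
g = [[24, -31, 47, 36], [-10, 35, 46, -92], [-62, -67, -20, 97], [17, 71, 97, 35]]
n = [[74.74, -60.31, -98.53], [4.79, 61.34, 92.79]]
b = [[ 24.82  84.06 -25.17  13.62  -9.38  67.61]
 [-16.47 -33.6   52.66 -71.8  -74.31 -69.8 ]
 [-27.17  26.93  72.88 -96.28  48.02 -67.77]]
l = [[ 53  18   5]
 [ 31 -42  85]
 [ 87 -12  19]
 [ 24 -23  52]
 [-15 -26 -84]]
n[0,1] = -60.31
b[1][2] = 52.66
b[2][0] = -27.17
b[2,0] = -27.17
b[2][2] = 72.88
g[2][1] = -67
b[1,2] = 52.66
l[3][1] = -23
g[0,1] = -31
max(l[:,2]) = 85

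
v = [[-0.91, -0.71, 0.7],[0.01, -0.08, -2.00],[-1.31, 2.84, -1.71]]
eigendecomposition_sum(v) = [[(-0.91+0j), (-0.28+0j), (-0.13+0j)],[(-0.47+0j), (-0.15+0j), (-0.07+0j)],[-0.24+0.00j, -0.07+0.00j, -0.03+0.00j]] + [[0.00+0.22j,-0.22-0.42j,0.41-0.02j],[(0.24-0.51j),0.03+1.18j,(-0.97-0.4j)],[(-0.53-0.48j),1.46+0.39j,(-0.84+1.04j)]] + [[0.00-0.22j, -0.22+0.42j, (0.41+0.02j)], [(0.24+0.51j), (0.03-1.18j), -0.97+0.40j], [-0.53+0.48j, (1.46-0.39j), (-0.84-1.04j)]]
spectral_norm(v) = 3.77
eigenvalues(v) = [(-1.09+0j), (-0.8+2.44j), (-0.8-2.44j)]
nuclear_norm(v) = 6.63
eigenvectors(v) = [[-0.86+0.00j, 0.16+0.18j, (0.16-0.18j)], [-0.45+0.00j, (-0.17-0.58j), (-0.17+0.58j)], [-0.23+0.00j, (-0.76+0j), (-0.76-0j)]]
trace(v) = -2.70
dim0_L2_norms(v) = [1.6, 2.93, 2.72]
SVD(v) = [[0.19, 0.33, -0.93], [-0.32, -0.87, -0.37], [-0.93, 0.36, -0.06]] @ diag([3.7667917609427817, 1.787964231331592, 1.071897260548977]) @ [[0.28, -0.73, 0.62], [-0.44, 0.48, 0.76], [0.86, 0.48, 0.18]]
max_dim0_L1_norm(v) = 4.41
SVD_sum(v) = [[0.2,-0.51,0.44], [-0.33,0.87,-0.74], [-0.97,2.56,-2.19]] + [[-0.26, 0.28, 0.44], [0.68, -0.75, -1.18], [-0.28, 0.31, 0.49]] + [[-0.85, -0.48, -0.18], [-0.34, -0.19, -0.07], [-0.05, -0.03, -0.01]]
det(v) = -7.22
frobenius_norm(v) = 4.31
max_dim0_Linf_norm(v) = 2.84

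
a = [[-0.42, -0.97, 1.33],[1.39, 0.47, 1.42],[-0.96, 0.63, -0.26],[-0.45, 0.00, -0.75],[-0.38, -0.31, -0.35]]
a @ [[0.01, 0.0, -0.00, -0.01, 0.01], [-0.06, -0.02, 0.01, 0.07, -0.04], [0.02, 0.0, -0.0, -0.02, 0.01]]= [[0.08, 0.02, -0.01, -0.09, 0.05], [0.01, -0.01, 0.0, -0.01, 0.01], [-0.05, -0.01, 0.01, 0.06, -0.04], [-0.02, 0.0, 0.00, 0.02, -0.01], [0.01, 0.01, -0.0, -0.01, 0.01]]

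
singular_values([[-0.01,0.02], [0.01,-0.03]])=[0.04, 0.0]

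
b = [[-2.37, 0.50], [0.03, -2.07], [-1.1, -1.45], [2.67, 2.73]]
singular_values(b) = [4.65, 2.53]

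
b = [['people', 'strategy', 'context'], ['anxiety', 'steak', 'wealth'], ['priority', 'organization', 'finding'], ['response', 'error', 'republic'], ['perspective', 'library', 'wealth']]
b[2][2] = 'finding'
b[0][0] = 'people'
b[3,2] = 'republic'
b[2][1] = 'organization'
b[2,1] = 'organization'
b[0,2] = 'context'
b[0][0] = 'people'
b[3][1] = 'error'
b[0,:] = ['people', 'strategy', 'context']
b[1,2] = 'wealth'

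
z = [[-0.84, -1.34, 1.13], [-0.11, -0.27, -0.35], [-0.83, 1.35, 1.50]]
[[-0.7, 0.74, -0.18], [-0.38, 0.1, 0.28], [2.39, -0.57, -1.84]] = z@[[-0.42, 0.04, 0.40], [1.1, -0.50, -0.55], [0.37, 0.09, -0.51]]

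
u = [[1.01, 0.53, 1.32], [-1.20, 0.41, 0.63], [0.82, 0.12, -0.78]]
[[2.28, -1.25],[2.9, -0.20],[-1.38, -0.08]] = u@[[-0.83, -0.32], [2.64, -0.86], [1.30, -0.36]]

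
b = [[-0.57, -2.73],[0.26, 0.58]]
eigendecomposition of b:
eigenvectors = [[0.96+0.00j, (0.96-0j)], [-0.20-0.22j, (-0.2+0.22j)]]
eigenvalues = [0.62j, -0.62j]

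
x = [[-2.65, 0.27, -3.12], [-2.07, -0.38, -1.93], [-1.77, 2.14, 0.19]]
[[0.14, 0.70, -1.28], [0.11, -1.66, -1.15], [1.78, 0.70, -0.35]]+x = [[-2.51, 0.97, -4.4], [-1.96, -2.04, -3.08], [0.01, 2.84, -0.16]]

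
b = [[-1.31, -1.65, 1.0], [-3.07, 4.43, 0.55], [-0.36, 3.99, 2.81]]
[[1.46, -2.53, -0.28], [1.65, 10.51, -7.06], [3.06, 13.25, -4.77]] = b @ [[-0.34, 0.16, 1.01], [0.01, 2.30, -0.85], [1.03, 1.47, -0.36]]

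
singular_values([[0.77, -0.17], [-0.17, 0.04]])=[0.81, 0.0]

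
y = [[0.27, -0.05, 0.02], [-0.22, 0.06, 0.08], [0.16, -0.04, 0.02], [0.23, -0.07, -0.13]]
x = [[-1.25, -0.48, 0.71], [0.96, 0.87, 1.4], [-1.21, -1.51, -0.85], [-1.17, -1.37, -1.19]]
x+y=[[-0.98, -0.53, 0.73], [0.74, 0.93, 1.48], [-1.05, -1.55, -0.83], [-0.94, -1.44, -1.32]]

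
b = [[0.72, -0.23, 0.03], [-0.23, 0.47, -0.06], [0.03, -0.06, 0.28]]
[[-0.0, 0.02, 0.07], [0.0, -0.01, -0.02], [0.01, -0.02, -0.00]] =b @ [[-0.0, 0.02, 0.10],[0.01, -0.02, 0.0],[0.04, -0.07, -0.02]]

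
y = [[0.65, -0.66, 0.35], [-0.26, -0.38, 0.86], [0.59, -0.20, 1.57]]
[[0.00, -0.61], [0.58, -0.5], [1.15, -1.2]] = y@[[-0.08, -0.38],[0.35, 0.23],[0.81, -0.59]]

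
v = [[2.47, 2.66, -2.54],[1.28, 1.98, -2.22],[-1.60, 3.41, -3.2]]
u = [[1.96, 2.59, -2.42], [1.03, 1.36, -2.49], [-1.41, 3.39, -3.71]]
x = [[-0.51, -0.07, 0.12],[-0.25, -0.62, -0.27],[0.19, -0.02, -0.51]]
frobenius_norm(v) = 7.39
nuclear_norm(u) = 10.06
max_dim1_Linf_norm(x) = 0.62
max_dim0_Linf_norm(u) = 3.71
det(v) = 4.26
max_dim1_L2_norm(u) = 5.22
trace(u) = -0.39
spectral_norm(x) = 0.77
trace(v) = 1.25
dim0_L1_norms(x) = [0.95, 0.71, 0.9]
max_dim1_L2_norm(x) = 0.72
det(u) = 12.56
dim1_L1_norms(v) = [7.67, 5.48, 8.21]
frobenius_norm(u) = 7.26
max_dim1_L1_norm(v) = 8.21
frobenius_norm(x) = 1.05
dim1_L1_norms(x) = [0.7, 1.14, 0.72]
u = x + v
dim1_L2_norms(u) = [4.05, 3.02, 5.22]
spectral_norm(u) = 6.75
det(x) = -0.13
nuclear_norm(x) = 1.69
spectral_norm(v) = 6.71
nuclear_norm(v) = 9.99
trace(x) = -1.64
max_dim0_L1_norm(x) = 0.95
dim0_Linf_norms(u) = [1.96, 3.39, 3.71]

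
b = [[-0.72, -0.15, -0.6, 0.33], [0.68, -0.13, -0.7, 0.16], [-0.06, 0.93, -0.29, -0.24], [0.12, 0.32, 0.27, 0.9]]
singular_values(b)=[1.01, 1.01, 1.0, 1.0]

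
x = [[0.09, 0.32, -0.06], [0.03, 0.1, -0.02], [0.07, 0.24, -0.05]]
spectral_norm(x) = 0.44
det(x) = 0.00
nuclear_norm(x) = 0.44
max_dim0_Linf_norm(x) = 0.32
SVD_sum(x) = [[0.09,0.32,-0.06], [0.03,0.1,-0.02], [0.07,0.24,-0.05]] + [[-0.0, 0.00, 0.0], [0.00, -0.00, -0.00], [0.0, -0.00, -0.0]] + [[-0.00, 0.0, -0.0], [0.00, -0.0, 0.00], [-0.0, 0.00, -0.00]]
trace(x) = 0.14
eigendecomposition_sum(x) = [[0.09, 0.31, -0.06], [0.03, 0.1, -0.02], [0.07, 0.23, -0.04]] + [[-0.00,-0.00,0.00], [0.00,0.0,-0.00], [0.00,0.01,-0.01]] + [[-0.00, 0.01, -0.0], [0.00, -0.0, 0.0], [-0.00, 0.0, -0.0]]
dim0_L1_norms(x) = [0.19, 0.66, 0.13]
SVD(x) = [[-0.77, 0.63, 0.05],[-0.24, -0.23, -0.94],[-0.58, -0.74, 0.33]] @ diag([0.4363250104143062, 0.004404815186951407, 0.0010406200671967405]) @ [[-0.27, -0.94, 0.18], [-0.44, 0.29, 0.85], [-0.86, 0.15, -0.49]]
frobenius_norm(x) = 0.44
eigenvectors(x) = [[-0.78, -0.37, 0.96], [-0.25, 0.28, -0.25], [-0.58, 0.89, 0.14]]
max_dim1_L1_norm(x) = 0.47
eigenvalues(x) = [0.15, -0.0, -0.0]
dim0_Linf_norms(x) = [0.09, 0.32, 0.06]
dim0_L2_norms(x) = [0.12, 0.41, 0.08]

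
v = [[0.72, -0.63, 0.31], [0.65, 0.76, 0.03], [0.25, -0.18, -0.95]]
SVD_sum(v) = [[0.61, -0.7, 0.35], [-0.08, 0.09, -0.04], [-0.03, 0.04, -0.02]] + [[0.04, 0.06, 0.04],[0.43, 0.6, 0.45],[-0.25, -0.34, -0.26]] + [[0.07,0.02,-0.08], [0.3,0.07,-0.38], [0.53,0.13,-0.67]]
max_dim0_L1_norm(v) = 1.62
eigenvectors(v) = [[0.01+0.70j, 0.01-0.70j, (-0.16+0j)], [(0.71+0j), (0.71-0j), (0.04+0j)], [(-0.03+0.11j), (-0.03-0.11j), 0.99+0.00j]]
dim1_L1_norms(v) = [1.66, 1.44, 1.38]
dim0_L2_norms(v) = [1.0, 1.0, 1.0]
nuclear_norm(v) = 3.00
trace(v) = 0.53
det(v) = -1.00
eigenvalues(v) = [(0.76+0.65j), (0.76-0.65j), (-1+0j)]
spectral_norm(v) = 1.01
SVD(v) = [[-0.99, 0.08, -0.11],[0.13, 0.86, -0.49],[0.05, -0.5, -0.87]] @ diag([1.0058072119875505, 1.0012303110324012, 0.9978425309555566]) @ [[-0.61, 0.71, -0.35], [0.50, 0.69, 0.52], [-0.61, -0.15, 0.78]]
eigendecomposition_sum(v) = [[0.37+0.32j, -0.32+0.38j, 0.08+0.04j],[(0.32-0.37j), 0.38+0.32j, (0.04-0.08j)],[(0.05+0.07j), (-0.07+0.05j), (0.01+0.01j)]] + [[(0.37-0.32j), -0.32-0.38j, (0.08-0.04j)],[(0.32+0.37j), (0.38-0.32j), (0.04+0.08j)],[(0.05-0.07j), (-0.07-0.05j), (0.01-0.01j)]] + [[-0.03+0.00j, 0.01-0.00j, 0.16-0.00j],[0.01-0.00j, -0.00+0.00j, (-0.04+0j)],[(0.16-0j), (-0.04+0j), -0.97+0.00j]]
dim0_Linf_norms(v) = [0.72, 0.76, 0.95]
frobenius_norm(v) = 1.73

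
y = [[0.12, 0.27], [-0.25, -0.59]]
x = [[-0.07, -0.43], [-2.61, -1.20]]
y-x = [[0.19,0.70],[2.36,0.61]]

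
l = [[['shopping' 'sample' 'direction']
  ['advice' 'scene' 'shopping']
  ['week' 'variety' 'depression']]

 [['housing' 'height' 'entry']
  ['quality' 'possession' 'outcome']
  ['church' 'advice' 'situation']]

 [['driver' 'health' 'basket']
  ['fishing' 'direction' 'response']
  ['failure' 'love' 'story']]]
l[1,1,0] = 'quality'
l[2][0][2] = 'basket'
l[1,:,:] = [['housing', 'height', 'entry'], ['quality', 'possession', 'outcome'], ['church', 'advice', 'situation']]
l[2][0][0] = 'driver'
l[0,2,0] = 'week'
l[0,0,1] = 'sample'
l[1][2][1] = 'advice'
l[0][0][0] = 'shopping'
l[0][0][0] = 'shopping'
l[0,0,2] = 'direction'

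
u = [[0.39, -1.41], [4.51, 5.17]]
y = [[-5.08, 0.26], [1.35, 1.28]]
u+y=[[-4.69,  -1.15],[5.86,  6.45]]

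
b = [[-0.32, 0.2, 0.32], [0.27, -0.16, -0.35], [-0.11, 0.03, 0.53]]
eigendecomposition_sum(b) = [[-0.3,0.20,0.17], [0.24,-0.16,-0.14], [-0.04,0.03,0.02]] + [[0.0, 0.0, 0.0],[0.00, 0.0, 0.00],[0.00, 0.0, 0.00]] + [[-0.02, 0.0, 0.15],[0.03, -0.00, -0.21],[-0.07, 0.0, 0.51]]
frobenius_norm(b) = 0.87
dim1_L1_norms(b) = [0.84, 0.78, 0.67]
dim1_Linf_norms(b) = [0.32, 0.35, 0.53]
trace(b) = 0.05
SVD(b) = [[-0.57, -0.56, 0.61], [0.56, 0.28, 0.78], [-0.60, 0.78, 0.15]] @ diag([0.8335599220042187, 0.2547098454622735, 0.0008666330859144499]) @ [[0.48, -0.27, -0.84], [0.66, -0.52, 0.54], [0.58, 0.81, 0.07]]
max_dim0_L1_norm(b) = 1.2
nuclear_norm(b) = 1.09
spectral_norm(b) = 0.83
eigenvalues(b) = [-0.44, 0.0, 0.49]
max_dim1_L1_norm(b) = 0.84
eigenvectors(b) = [[0.78, -0.58, 0.26], [-0.62, -0.81, -0.37], [0.11, -0.07, 0.89]]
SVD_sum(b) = [[-0.23, 0.13, 0.40],[0.22, -0.12, -0.39],[-0.24, 0.13, 0.42]] + [[-0.09, 0.07, -0.08], [0.05, -0.04, 0.04], [0.13, -0.1, 0.11]] + [[0.00,0.0,0.0], [0.00,0.0,0.0], [0.0,0.0,0.0]]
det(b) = -0.00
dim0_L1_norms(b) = [0.7, 0.39, 1.2]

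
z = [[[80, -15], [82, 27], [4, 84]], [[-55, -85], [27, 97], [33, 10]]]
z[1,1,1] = 97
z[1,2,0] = 33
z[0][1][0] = 82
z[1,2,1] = 10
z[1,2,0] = 33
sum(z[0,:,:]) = 262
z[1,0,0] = -55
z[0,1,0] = 82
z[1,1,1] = 97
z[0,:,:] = [[80, -15], [82, 27], [4, 84]]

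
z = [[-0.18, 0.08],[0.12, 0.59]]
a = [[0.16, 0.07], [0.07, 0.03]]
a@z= [[-0.02, 0.05], [-0.01, 0.02]]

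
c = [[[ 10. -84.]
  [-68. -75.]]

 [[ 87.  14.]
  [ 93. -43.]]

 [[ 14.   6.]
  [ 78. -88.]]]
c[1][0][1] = 14.0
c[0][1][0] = -68.0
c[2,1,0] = 78.0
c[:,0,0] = [10.0, 87.0, 14.0]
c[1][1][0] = 93.0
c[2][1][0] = 78.0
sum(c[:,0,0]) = 111.0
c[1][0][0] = 87.0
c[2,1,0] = 78.0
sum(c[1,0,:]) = 101.0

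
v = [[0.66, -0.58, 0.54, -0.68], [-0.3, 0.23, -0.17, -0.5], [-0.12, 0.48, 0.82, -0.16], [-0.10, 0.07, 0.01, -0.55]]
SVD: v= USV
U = [[-0.93, 0.34, -0.01, -0.17], [-0.02, -0.33, 0.72, -0.61], [-0.3, -0.85, -0.43, -0.02], [-0.23, -0.22, 0.55, 0.77]]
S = [1.29, 0.97, 0.79, 0.0]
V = [[-0.43, 0.29, -0.58, 0.63], [0.46, -0.72, -0.48, 0.2], [-0.29, 0.0, -0.6, -0.75], [-0.72, -0.63, 0.27, 0.05]]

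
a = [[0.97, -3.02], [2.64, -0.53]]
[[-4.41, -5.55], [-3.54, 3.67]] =a@[[-1.12, 1.88], [1.1, 2.44]]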